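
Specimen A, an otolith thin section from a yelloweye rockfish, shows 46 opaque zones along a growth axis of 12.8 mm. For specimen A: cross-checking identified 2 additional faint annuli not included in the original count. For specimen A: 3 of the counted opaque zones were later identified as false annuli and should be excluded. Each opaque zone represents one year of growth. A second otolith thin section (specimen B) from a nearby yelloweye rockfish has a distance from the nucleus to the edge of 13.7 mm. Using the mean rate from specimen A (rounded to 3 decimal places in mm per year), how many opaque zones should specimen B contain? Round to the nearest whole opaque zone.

Specimen A: adjusted count: 46 − 3 + 2 = 45 opaque zones.
A: Extension rate ≈ 12.8 / 45 = 0.284 mm/yr.
Specimen B: 13.7 mm / 0.284 mm per year = 48.24 years ≈ 48 opaque zones.

48 opaque zones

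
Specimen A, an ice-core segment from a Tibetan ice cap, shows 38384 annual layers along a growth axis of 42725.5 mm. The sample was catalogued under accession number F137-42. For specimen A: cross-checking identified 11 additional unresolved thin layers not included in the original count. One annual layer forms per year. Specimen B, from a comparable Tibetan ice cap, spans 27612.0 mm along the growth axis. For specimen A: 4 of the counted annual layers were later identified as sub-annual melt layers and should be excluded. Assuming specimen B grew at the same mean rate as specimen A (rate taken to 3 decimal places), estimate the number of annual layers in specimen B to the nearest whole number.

24809 annual layers

Specimen A: correcting the raw count gives 38384 − 4 + 11 = 38391 true annual layers.
A: 42725.5 mm over 38391 years gives 42725.5 / 38391 ≈ 1.113 mm/yr.
Specimen B: 27612.0 mm / 1.113 mm per year = 24808.63 years ≈ 24809 annual layers.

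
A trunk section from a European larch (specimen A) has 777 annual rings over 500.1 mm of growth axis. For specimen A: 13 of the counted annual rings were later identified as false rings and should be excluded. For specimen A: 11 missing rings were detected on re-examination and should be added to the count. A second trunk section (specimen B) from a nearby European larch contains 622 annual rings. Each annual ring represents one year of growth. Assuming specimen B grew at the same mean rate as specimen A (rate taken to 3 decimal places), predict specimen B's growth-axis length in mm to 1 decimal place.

Specimen A: after corrections the count is 777 − 13 + 11 = 775 annual rings.
A: Extension rate ≈ 500.1 / 775 = 0.645 mm/yr.
B's length ≈ 0.645 × 622 = 401.2 mm.

401.2 mm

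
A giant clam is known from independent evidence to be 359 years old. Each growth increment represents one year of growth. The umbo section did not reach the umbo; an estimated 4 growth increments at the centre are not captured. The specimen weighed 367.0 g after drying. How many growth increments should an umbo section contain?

355 growth increments

Expected growth increments over 359 years: 359.
Less the 4 uncaptured growth increments: 359 − 4 = 355.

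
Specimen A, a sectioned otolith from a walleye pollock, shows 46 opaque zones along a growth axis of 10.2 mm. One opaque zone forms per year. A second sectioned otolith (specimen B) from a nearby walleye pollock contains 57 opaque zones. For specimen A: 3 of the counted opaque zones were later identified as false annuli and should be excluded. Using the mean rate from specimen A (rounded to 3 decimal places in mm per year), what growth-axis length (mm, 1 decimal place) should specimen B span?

13.5 mm

Specimen A: after corrections the count is 46 − 3 = 43 opaque zones.
A: Extension rate ≈ 10.2 / 43 = 0.237 mm per year.
For B, 0.237 mm/year × 57 years = 13.5 mm.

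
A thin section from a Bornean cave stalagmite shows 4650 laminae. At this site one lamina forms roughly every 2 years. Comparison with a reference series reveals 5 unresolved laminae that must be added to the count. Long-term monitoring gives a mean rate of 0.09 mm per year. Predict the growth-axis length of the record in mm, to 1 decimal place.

837.9 mm

After corrections the count is 4650 + 5 = 4655 laminae.
4655 laminae at 2 years each span 4655 × 2 = 9310 years.
Predicted length = 0.09 mm/year × 9310 years = 837.9 mm.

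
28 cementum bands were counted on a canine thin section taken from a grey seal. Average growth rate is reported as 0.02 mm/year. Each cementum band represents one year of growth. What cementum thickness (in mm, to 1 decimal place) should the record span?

The record spans 28 years at 0.02 mm per year.
Predicted length = 0.02 mm/year × 28 years = 0.6 mm.

0.6 mm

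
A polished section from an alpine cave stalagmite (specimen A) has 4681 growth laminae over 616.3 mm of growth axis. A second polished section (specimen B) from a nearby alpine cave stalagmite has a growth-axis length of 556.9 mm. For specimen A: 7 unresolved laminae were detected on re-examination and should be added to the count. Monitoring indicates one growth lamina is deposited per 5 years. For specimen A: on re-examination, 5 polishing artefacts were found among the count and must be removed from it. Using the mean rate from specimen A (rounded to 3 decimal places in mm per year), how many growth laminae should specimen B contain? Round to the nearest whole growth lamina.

4284 growth laminae

Specimen A: adjusted count: 4681 − 5 + 7 = 4683 growth laminae.
Specimen A: multiplying by 5 years per growth lamina: 4683 × 5 = 23415 years.
A: Mean rate = 616.3 mm / 23415 years ≈ 0.026 mm per year.
For B, 556.9 / 0.026 = 21419.23 years; at 5 years per growth lamina that is 21419.23 / 5 ≈ 4284 growth laminae.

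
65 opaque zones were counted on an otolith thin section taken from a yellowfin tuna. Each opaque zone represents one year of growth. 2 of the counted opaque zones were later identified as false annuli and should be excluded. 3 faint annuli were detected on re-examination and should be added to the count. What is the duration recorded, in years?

Adjusted count: 65 − 2 + 3 = 66 opaque zones.
At one opaque zone per year, that is 66 years.

66 yr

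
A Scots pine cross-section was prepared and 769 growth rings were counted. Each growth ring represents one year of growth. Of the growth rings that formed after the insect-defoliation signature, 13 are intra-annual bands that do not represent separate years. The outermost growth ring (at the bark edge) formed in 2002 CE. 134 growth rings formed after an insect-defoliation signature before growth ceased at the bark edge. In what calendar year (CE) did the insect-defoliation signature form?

134 growth rings post-date the insect-defoliation signature.
Excluding 13 false growth rings: 134 − 13 = 121.
2002 − 121 = 1881 CE.

1881 CE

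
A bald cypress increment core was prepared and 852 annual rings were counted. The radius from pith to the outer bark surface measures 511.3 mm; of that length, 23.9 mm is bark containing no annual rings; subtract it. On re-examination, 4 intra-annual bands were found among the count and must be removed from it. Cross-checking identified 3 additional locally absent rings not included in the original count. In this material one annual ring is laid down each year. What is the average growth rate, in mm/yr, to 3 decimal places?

0.573 mm/yr

True annual ring count = 852 − 4 + 3 = 851.
Net length = 511.3 − 23.9 = 487.4 mm.
Mean rate = 487.4 mm / 851 years ≈ 0.573 mm/yr.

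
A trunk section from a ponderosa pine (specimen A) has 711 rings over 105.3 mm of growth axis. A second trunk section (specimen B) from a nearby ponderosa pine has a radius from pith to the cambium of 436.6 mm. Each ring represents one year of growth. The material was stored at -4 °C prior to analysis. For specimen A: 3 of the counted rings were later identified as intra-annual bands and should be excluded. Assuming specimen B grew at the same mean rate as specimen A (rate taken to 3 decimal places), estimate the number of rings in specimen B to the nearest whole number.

Specimen A: after corrections the count is 711 − 3 = 708 rings.
A: 105.3 mm over 708 years gives 105.3 / 708 ≈ 0.149 mm/year.
For B, 436.6 / 0.149 = 2930.20 years ≈ 2930 rings.

2930 rings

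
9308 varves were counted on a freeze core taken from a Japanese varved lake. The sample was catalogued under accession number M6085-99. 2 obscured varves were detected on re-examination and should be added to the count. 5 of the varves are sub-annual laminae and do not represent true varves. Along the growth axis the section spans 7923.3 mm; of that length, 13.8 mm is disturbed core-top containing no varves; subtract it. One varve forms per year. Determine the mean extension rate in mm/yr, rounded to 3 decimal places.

Correcting the raw count gives 9308 − 5 + 2 = 9305 true varves.
Net length = 7923.3 − 13.8 = 7909.5 mm.
Extension rate ≈ 7909.5 / 9305 = 0.850 mm/yr.

0.850 mm/yr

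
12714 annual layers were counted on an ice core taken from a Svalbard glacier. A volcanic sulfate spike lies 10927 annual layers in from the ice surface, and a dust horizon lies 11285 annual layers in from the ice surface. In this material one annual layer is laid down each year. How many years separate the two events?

358 yr

11285 − 10927 = 358 annual layers lie between the two events.
One annual layer per year makes the interval 358 years.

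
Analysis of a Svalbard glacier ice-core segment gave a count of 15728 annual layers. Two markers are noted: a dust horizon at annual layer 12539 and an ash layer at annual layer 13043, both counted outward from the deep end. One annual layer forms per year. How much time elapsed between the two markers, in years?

13043 − 12539 = 504 annual layers lie between the two events.
At one annual layer per year, 504 years elapsed between them.

504 years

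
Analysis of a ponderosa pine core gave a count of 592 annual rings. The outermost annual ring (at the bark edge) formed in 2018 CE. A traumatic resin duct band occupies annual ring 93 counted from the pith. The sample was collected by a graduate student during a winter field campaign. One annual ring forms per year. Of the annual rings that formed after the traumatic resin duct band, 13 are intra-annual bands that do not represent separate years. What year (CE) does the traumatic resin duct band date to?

1532 CE

592 − 93 = 499 annual rings lie beyond the traumatic resin duct band toward the bark edge.
499 − 13 false = 486 true annual rings after the traumatic resin duct band.
2018 − 486 = 1532 CE.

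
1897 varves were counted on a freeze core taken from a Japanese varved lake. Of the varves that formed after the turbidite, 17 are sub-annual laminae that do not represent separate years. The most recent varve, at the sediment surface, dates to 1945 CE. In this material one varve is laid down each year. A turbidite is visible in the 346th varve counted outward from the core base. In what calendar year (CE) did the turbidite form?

411 CE

The turbidite sits at varve 346 from the core base, so 1897 − 346 = 1551 varves formed after it.
Removing the 17 false varves leaves 1551 − 17 = 1534 true varves beyond the turbidite.
Counting back 1534 years from 1945 CE places the turbidite in 1945 − 1534 = 411 CE.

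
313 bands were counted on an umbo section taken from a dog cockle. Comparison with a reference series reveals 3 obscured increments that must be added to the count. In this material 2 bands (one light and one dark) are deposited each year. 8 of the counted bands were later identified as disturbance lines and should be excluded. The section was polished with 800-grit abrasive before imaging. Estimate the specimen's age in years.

154 yr

Adjusted count: 313 − 8 + 3 = 308 bands.
Dividing by 2 bands per year: 308 / 2 = 154 years.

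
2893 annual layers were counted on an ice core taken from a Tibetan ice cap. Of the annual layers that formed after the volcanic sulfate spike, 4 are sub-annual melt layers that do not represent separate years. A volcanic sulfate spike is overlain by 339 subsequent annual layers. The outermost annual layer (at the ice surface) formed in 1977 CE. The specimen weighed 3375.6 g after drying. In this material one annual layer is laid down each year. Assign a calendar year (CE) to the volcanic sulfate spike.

1642 CE

339 annual layers post-date the volcanic sulfate spike.
Excluding 4 false annual layers: 339 − 4 = 335.
Counting back 335 years from 1977 CE places the volcanic sulfate spike in 1977 − 335 = 1642 CE.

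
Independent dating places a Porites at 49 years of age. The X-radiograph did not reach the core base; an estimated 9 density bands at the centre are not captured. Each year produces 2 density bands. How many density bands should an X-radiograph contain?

89 density bands

Expected density bands: 49 × 2 = 98.
98 − 9 missed = 89 density bands expected in the prepared section.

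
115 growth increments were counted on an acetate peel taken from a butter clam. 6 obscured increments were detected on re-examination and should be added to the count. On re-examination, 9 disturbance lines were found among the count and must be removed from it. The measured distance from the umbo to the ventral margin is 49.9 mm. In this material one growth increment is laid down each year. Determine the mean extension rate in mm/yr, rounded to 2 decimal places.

0.45 mm/yr

True growth increment count = 115 − 9 + 6 = 112.
Extension rate ≈ 49.9 / 112 = 0.45 mm/yr.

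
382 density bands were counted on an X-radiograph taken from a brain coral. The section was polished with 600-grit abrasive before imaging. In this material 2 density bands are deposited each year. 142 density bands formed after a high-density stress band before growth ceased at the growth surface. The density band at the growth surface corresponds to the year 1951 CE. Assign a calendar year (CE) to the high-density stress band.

1880 CE

142 density bands formed after the high-density stress band.
Dividing by 2 density bands per year: 142 / 2 = 71 years.
Counting back 71 years from 1951 CE places the high-density stress band in 1951 − 71 = 1880 CE.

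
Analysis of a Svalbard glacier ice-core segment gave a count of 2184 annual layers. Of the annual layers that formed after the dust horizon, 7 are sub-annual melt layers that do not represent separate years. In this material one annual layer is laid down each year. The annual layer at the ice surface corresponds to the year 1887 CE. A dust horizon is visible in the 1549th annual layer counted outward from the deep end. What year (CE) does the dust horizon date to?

1259 CE

2184 − 1549 = 635 annual layers lie beyond the dust horizon toward the ice surface.
Removing the 7 false annual layers leaves 635 − 7 = 628 true annual layers beyond the dust horizon.
Counting back 628 years from 1887 CE places the dust horizon in 1887 − 628 = 1259 CE.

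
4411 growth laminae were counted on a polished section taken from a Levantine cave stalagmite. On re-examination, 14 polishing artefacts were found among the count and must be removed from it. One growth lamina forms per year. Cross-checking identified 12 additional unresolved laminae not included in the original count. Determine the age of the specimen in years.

Correcting the raw count gives 4411 − 14 + 12 = 4409 true growth laminae.
With a one-to-one growth lamina periodicity this is 4409 years.

4409 years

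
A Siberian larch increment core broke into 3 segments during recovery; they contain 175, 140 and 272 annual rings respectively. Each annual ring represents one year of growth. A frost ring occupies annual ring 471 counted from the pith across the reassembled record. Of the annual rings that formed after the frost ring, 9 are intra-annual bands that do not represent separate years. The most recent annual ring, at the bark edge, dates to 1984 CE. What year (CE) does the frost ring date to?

Total annual rings = 175 + 140 + 272 = 587.
The frost ring sits at annual ring 471 from the pith, so 587 − 471 = 116 annual rings formed after it.
116 − 9 false = 107 true annual rings after the frost ring.
The annual ring at the bark edge is 1984 CE, so the frost ring dates to 1984 − 107 = 1877 CE.

1877 CE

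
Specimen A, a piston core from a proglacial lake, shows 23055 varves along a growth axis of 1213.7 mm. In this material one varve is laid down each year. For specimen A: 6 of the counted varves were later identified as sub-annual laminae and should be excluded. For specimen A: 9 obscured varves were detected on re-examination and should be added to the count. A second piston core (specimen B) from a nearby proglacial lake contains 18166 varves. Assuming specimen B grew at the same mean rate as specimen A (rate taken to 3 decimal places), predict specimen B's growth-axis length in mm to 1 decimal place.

Specimen A: after corrections the count is 23055 − 6 + 9 = 23058 varves.
A: Extension rate ≈ 1213.7 / 23058 = 0.053 mm per year.
Length of B = 0.053 × 18166 = 962.8 mm.

962.8 mm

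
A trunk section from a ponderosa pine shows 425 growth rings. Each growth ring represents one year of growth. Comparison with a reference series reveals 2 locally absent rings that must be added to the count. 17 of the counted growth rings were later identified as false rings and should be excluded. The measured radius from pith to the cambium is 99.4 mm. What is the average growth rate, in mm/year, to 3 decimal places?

Adjusted count: 425 − 17 + 2 = 410 growth rings.
Extension rate ≈ 99.4 / 410 = 0.242 mm/year.

0.242 mm/year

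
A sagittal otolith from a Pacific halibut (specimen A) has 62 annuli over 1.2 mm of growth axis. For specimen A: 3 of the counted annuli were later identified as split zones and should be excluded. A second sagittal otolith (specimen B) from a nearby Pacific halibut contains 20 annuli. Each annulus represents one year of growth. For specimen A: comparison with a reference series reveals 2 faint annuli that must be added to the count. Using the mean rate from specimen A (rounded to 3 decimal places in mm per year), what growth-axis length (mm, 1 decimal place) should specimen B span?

Specimen A: true annulus count = 62 − 3 + 2 = 61.
A: 1.2 mm over 61 years gives 1.2 / 61 ≈ 0.020 mm/yr.
B's length ≈ 0.020 × 20 = 0.4 mm.

0.4 mm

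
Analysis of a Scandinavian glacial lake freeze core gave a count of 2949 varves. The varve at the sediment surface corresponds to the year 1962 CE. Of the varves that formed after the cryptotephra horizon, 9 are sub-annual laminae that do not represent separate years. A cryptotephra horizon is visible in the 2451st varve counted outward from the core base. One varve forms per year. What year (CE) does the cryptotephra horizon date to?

1473 CE

Between varve 2451 and the sediment surface there are 2949 − 2451 = 498 varves.
Removing the 9 false varves leaves 498 − 9 = 489 true varves beyond the cryptotephra horizon.
The varve at the sediment surface is 1962 CE, so the cryptotephra horizon dates to 1962 − 489 = 1473 CE.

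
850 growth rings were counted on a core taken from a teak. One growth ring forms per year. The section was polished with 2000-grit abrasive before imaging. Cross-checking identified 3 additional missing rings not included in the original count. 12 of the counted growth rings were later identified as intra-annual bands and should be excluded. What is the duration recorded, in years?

841 years

After corrections the count is 850 − 12 + 3 = 841 growth rings.
One growth ring per year makes the duration 841 years.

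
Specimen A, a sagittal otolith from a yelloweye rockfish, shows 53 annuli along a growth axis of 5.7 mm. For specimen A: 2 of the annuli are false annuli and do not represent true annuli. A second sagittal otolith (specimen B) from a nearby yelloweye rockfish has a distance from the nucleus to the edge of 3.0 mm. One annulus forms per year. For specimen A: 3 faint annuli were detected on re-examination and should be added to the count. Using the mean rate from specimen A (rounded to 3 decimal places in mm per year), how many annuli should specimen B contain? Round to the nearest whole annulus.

28 annuli

Specimen A: true annulus count = 53 − 2 + 3 = 54.
A: 5.7 mm over 54 years gives 5.7 / 54 ≈ 0.106 mm per year.
For B, 3.0 / 0.106 = 28.30 years ≈ 28 annuli.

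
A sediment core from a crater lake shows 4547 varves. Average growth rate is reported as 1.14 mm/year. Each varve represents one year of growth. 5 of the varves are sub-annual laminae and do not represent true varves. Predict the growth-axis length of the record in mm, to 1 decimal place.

5177.9 mm

Correcting the raw count gives 4547 − 5 = 4542 true varves.
4542 years at 1.14 mm/year gives 1.14 × 4542 = 5177.9 mm.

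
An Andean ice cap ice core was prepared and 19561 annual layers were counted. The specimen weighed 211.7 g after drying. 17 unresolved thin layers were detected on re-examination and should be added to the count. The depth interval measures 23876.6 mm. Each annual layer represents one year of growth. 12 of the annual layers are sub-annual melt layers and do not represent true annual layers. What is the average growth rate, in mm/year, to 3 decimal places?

Correcting the raw count gives 19561 − 12 + 17 = 19566 true annual layers.
Mean rate = 23876.6 mm / 19566 years ≈ 1.220 mm/year.

1.220 mm/year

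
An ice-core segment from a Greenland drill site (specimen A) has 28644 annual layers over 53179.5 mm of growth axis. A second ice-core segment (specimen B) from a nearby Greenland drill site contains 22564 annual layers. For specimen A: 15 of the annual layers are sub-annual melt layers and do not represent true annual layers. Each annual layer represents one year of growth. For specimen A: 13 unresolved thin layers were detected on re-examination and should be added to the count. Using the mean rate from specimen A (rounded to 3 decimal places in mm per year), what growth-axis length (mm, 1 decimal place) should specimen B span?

Specimen A: adjusted count: 28644 − 15 + 13 = 28642 annual layers.
A: Extension rate ≈ 53179.5 / 28642 = 1.857 mm/yr.
For B, 1.857 mm/year × 22564 years = 41901.3 mm.

41901.3 mm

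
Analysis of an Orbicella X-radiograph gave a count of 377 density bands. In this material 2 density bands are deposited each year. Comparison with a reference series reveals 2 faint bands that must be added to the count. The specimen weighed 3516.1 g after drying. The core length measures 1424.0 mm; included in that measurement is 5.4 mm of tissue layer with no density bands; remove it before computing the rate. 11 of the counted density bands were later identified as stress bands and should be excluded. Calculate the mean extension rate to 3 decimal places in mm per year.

Correcting the raw count gives 377 − 11 + 2 = 368 true density bands.
With 2 density bands per year, 368 / 2 = 184 years.
The growth record spans 1424.0 − 5.4 = 1418.6 mm.
1418.6 mm over 184 years gives 1418.6 / 184 ≈ 7.710 mm per year.

7.710 mm per year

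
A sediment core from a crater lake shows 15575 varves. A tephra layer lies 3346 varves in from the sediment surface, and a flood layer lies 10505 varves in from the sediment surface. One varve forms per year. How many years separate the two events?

Separation: 10505 − 3346 = 7159 varves.
One varve per year makes the interval 7159 years.

7159 years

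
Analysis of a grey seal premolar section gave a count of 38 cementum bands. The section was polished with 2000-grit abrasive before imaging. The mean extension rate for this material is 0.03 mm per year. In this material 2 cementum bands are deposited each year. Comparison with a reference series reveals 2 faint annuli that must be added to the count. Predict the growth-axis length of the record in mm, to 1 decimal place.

Adjusted count: 38 + 2 = 40 cementum bands.
Dividing by 2 cementum bands per year: 40 / 2 = 20 years.
Predicted length = 0.03 mm/year × 20 years = 0.6 mm.

0.6 mm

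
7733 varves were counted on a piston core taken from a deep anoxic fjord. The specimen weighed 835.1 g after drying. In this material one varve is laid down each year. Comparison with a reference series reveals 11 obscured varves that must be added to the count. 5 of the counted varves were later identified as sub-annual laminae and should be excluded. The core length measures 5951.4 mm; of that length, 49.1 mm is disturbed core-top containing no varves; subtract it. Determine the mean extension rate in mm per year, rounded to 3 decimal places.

After corrections the count is 7733 − 5 + 11 = 7739 varves.
The growth record spans 5951.4 − 49.1 = 5902.3 mm.
Extension rate ≈ 5902.3 / 7739 = 0.763 mm per year.

0.763 mm per year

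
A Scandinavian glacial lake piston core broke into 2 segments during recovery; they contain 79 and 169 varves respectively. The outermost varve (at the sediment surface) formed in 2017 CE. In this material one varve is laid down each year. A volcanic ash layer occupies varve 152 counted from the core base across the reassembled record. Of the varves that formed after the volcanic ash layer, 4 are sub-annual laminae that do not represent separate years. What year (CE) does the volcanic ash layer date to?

1925 CE

Total varves = 79 + 169 = 248.
Between varve 152 and the sediment surface there are 248 − 152 = 96 varves.
Excluding 4 false varves: 96 − 4 = 92.
2017 − 92 = 1925 CE.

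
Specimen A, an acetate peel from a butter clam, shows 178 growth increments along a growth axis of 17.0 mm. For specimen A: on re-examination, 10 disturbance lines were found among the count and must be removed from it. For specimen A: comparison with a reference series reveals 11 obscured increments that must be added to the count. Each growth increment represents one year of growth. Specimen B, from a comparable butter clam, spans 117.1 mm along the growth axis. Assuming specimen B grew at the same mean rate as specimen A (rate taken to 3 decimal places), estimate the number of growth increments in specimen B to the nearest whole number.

1233 growth increments

Specimen A: adjusted count: 178 − 10 + 11 = 179 growth increments.
A: Extension rate ≈ 17.0 / 179 = 0.095 mm/yr.
For B, 117.1 / 0.095 = 1232.63 years ≈ 1233 growth increments.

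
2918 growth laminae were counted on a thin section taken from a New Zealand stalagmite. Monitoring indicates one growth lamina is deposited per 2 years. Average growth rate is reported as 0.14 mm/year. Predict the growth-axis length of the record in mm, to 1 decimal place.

At 2 years per growth lamina, 2918 × 2 = 5836 years.
5836 years at 0.14 mm/year gives 0.14 × 5836 = 817.0 mm.

817.0 mm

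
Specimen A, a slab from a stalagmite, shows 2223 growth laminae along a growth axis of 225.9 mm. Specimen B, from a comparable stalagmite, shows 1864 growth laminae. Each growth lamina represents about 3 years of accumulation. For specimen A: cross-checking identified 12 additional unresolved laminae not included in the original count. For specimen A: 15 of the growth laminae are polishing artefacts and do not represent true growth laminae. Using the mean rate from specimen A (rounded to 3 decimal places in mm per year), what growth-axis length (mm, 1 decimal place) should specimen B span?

190.1 mm

Specimen A: after corrections the count is 2223 − 15 + 12 = 2220 growth laminae.
Specimen A: at 3 years per growth lamina, 2220 × 3 = 6660 years.
A: Mean rate = 225.9 mm / 6660 years ≈ 0.034 mm/yr.
Specimen B: at 3 years per growth lamina, 1864 × 3 = 5592 years. Length of B = 0.034 × 5592 = 190.1 mm.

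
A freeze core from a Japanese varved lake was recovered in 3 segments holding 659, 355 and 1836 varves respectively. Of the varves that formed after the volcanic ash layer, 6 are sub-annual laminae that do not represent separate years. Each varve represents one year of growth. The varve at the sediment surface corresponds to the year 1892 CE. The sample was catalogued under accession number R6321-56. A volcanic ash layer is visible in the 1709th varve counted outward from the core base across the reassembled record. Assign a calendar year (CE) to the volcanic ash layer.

757 CE

Total varves = 659 + 355 + 1836 = 2850.
Between varve 1709 and the sediment surface there are 2850 − 1709 = 1141 varves.
Removing the 6 false varves leaves 1141 − 6 = 1135 true varves beyond the volcanic ash layer.
The varve at the sediment surface is 1892 CE, so the volcanic ash layer dates to 1892 − 1135 = 757 CE.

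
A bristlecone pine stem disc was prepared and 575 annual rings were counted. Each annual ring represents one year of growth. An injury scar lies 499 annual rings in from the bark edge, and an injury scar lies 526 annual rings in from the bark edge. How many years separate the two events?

The two markers are separated by 526 − 499 = 27 annual rings.
One annual ring per year makes the interval 27 years.

27 years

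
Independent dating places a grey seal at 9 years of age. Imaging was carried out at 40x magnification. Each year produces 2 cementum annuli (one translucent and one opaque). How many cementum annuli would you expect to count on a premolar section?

18 cementum annuli

9 years at 2 cementum annuli per year gives 9 × 2 = 18 cementum annuli.
So 18 cementum annuli should be present.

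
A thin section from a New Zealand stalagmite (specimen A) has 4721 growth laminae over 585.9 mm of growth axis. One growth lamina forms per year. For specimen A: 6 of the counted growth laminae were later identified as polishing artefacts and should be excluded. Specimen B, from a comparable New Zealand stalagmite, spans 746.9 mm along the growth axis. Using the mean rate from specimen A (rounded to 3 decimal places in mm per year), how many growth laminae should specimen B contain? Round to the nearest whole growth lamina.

6023 growth laminae

Specimen A: after corrections the count is 4721 − 6 = 4715 growth laminae.
A: Extension rate ≈ 585.9 / 4715 = 0.124 mm/yr.
B spans 746.9 / 0.124 = 6023.39 years ≈ 6023 growth laminae.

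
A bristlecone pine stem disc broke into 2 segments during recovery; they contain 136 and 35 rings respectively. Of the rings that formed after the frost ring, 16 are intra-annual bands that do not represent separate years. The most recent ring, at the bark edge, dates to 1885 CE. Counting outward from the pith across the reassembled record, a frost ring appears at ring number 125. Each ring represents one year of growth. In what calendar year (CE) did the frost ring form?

Total rings = 136 + 35 = 171.
Between ring 125 and the bark edge there are 171 − 125 = 46 rings.
Excluding 16 false rings: 46 − 16 = 30.
1885 − 30 = 1855 CE.

1855 CE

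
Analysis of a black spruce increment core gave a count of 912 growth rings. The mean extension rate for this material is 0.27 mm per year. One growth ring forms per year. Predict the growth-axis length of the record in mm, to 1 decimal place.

912 years of growth are recorded.
912 years at 0.27 mm/year gives 0.27 × 912 = 246.2 mm.

246.2 mm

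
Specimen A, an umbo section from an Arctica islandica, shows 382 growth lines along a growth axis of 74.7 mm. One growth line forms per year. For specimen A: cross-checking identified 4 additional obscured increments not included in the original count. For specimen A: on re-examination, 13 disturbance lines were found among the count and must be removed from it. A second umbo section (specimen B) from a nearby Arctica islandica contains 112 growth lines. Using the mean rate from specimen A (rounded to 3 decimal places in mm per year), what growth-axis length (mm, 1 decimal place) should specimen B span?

22.4 mm

Specimen A: true growth line count = 382 − 13 + 4 = 373.
A: Extension rate ≈ 74.7 / 373 = 0.200 mm/yr.
For B, 0.200 mm/year × 112 years = 22.4 mm.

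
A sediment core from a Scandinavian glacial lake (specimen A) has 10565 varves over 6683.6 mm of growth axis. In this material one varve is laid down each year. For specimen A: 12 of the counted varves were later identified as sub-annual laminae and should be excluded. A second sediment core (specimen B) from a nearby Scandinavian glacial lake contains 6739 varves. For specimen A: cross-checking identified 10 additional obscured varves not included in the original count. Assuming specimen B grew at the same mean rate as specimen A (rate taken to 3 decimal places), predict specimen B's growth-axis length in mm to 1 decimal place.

Specimen A: adjusted count: 10565 − 12 + 10 = 10563 varves.
A: Mean rate = 6683.6 mm / 10563 years ≈ 0.633 mm per year.
For B, 0.633 mm/year × 6739 years = 4265.8 mm.

4265.8 mm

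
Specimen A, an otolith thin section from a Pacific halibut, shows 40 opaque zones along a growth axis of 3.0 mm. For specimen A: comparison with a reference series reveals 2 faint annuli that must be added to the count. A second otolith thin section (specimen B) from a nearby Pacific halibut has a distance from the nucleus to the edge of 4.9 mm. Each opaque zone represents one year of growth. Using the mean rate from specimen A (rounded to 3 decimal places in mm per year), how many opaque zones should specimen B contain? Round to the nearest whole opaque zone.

69 opaque zones

Specimen A: true opaque zone count = 40 + 2 = 42.
A: Extension rate ≈ 3.0 / 42 = 0.071 mm per year.
For B, 4.9 / 0.071 = 69.01 years ≈ 69 opaque zones.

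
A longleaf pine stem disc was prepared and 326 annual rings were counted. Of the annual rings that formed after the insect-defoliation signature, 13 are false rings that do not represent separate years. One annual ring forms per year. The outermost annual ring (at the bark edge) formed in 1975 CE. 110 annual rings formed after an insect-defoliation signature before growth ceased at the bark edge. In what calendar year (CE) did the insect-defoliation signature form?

110 annual rings formed after the insect-defoliation signature.
Excluding 13 false annual rings: 110 − 13 = 97.
The annual ring at the bark edge is 1975 CE, so the insect-defoliation signature dates to 1975 − 97 = 1878 CE.

1878 CE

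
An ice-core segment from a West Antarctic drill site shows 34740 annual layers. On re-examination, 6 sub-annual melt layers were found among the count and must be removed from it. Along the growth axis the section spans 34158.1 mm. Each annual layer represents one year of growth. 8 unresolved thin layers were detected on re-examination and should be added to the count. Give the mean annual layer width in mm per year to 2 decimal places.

0.98 mm per year

True annual layer count = 34740 − 6 + 8 = 34742.
Mean rate = 34158.1 mm / 34742 years ≈ 0.98 mm per year.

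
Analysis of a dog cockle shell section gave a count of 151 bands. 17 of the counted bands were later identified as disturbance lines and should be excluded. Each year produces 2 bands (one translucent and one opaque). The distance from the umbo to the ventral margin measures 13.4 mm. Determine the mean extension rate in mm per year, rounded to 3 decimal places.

After corrections the count is 151 − 17 = 134 bands.
Dividing by 2 bands per year: 134 / 2 = 67 years.
Mean rate = 13.4 mm / 67 years ≈ 0.200 mm per year.

0.200 mm per year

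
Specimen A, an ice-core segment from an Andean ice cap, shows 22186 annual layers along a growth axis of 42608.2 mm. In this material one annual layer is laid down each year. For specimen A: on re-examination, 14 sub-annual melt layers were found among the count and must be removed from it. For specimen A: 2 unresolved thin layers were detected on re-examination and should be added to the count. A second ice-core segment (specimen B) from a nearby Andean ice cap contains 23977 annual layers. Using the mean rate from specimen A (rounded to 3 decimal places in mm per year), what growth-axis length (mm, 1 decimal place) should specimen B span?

46083.8 mm

Specimen A: after corrections the count is 22186 − 14 + 2 = 22174 annual layers.
A: 42608.2 mm over 22174 years gives 42608.2 / 22174 ≈ 1.922 mm per year.
Length of B = 1.922 × 23977 = 46083.8 mm.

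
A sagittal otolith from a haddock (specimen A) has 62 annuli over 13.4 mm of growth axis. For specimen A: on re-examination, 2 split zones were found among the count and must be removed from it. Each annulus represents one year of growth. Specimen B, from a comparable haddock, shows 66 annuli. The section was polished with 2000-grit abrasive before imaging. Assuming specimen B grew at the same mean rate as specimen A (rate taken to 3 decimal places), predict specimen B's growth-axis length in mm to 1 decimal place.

14.7 mm

Specimen A: after corrections the count is 62 − 2 = 60 annuli.
A: 13.4 mm over 60 years gives 13.4 / 60 ≈ 0.223 mm/yr.
For B, 0.223 mm/year × 66 years = 14.7 mm.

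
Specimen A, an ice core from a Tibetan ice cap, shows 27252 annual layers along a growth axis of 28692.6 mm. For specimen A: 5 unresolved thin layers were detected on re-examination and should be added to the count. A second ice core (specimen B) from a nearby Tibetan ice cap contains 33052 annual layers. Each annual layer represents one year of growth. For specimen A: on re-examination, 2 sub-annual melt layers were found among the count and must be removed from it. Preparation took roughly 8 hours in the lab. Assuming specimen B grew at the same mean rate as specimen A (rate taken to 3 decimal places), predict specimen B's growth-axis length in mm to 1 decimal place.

34803.8 mm

Specimen A: after corrections the count is 27252 − 2 + 5 = 27255 annual layers.
A: Mean rate = 28692.6 mm / 27255 years ≈ 1.053 mm/year.
For B, 1.053 mm/year × 33052 years = 34803.8 mm.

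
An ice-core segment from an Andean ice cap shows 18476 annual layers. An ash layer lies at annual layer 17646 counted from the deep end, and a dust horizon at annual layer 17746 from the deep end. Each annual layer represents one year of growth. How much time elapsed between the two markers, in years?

Separation: 17746 − 17646 = 100 annual layers.
One annual layer per year makes the interval 100 years.

100 years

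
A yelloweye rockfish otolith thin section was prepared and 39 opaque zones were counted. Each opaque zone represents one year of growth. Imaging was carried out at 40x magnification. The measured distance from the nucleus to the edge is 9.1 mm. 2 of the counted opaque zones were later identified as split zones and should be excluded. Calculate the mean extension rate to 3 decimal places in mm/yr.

0.246 mm/yr

True opaque zone count = 39 − 2 = 37.
Mean rate = 9.1 mm / 37 years ≈ 0.246 mm/yr.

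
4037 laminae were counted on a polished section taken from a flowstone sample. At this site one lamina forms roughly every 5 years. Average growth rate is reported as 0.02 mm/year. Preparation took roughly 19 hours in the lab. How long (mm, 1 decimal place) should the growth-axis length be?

Multiplying by 5 years per lamina: 4037 × 5 = 20185 years.
20185 years at 0.02 mm/year gives 0.02 × 20185 = 403.7 mm.

403.7 mm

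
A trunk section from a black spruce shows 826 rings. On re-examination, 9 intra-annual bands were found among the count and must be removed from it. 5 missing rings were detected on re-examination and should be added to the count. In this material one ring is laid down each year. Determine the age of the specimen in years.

Correcting the raw count gives 826 − 9 + 5 = 822 true rings.
At one ring per year, that is 822 years.

822 years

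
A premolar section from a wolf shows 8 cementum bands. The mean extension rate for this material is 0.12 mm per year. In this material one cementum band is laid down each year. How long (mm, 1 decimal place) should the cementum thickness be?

1.0 mm

8 years of growth are recorded.
Predicted length = 0.12 mm/year × 8 years = 1.0 mm.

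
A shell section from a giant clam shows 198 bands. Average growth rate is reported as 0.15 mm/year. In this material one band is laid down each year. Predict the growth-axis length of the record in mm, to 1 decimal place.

29.7 mm

The record spans 198 years at 0.15 mm per year.
Length ≈ 0.15 × 198 = 29.7 mm.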